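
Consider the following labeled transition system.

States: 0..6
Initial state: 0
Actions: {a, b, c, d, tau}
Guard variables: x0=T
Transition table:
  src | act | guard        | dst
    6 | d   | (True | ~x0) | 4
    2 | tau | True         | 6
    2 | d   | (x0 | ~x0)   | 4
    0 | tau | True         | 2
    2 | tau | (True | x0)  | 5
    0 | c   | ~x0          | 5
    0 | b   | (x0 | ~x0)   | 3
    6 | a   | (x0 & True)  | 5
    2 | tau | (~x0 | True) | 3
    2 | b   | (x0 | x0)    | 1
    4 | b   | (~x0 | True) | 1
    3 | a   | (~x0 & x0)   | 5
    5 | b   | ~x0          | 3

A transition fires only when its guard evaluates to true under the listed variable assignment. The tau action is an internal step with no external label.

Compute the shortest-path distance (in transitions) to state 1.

Answer: 2

Working:
Breadth-first toward 1:
  depth 0: {0}
  depth 1: {2,3}
  depth 2: {1,4,5,6}
depth(1)=2, e.g. tau·b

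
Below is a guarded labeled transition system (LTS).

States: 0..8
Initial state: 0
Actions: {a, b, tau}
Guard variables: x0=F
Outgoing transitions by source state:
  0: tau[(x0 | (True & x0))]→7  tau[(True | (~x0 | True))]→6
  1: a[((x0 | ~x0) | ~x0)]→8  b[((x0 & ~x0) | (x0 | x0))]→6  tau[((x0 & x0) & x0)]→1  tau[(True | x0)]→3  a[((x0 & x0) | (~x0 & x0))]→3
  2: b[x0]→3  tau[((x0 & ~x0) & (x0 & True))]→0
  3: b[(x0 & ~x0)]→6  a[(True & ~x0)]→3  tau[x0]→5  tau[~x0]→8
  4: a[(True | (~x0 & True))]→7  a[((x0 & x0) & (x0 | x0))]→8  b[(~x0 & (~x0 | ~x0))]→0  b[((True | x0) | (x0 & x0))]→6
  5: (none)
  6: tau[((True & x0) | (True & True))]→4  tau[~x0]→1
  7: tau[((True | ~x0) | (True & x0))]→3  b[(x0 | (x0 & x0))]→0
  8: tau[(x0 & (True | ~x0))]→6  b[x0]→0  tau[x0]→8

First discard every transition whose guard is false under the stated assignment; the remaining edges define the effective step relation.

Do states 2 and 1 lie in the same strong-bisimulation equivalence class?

Answer: NOT BISIMILAR

Working:
Compute ~ classes (split until stable):
  π0 = {{0,1,2,3,4,5,6,7,8}}
  π1 = {{0,6,7},{1,3},{2,5,8},{4}}
  π2 = {{0},{1},{2,5,8},{3},{4},{6},{7}}
7 equivalence class(es) (converged in 3)
2∈{2,5,8}, 1∈{1}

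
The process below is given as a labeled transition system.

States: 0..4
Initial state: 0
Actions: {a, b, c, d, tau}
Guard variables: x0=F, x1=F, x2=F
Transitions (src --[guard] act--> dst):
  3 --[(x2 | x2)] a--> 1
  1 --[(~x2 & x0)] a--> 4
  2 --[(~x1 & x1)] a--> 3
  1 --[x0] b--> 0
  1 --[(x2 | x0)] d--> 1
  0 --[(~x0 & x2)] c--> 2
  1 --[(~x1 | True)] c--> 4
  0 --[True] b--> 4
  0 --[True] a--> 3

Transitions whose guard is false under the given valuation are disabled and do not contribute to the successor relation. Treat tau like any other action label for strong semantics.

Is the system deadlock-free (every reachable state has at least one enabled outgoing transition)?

Answer: DEADLOCK at state 3

Working:
Reach set: {0,3,4}
  0: a→3  b→4  [deg 2]
  3: ∅  [deadlock]
  4: ∅  [deadlock]
trace reaching 3: a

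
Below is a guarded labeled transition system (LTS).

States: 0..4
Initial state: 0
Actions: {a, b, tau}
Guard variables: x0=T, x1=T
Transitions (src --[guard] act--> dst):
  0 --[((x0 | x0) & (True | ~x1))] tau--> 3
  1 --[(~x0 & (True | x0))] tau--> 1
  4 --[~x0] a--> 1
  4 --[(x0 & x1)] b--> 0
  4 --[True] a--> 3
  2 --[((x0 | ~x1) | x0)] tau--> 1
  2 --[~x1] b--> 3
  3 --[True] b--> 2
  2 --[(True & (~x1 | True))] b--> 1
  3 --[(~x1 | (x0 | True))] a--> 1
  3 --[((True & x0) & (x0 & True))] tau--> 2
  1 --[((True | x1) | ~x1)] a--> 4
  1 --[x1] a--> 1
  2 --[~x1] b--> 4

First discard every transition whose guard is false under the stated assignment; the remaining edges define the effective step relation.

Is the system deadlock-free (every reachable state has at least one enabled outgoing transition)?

R = {0,1,2,3,4}
  0: tau→3  [deg 1]
  1: a→1  a→4  [deg 2]
  2: b→1  tau→1  [deg 2]
  3: a→1  b→2  tau→2  [deg 3]
  4: a→3  b→0  [deg 2]

Answer: DEADLOCK-FREE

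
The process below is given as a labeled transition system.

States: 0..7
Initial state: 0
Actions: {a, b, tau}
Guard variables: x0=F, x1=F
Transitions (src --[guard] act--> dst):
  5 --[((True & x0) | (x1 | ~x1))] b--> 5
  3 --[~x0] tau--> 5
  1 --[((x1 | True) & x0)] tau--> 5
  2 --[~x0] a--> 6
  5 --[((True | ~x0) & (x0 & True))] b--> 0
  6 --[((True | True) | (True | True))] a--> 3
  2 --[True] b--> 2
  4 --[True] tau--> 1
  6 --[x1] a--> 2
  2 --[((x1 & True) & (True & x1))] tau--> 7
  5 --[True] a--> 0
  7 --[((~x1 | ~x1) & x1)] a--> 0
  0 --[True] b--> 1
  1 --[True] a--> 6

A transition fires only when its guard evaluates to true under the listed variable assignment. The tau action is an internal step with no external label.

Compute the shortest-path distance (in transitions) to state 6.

Breadth-first toward 6:
  depth 0: {0}
  depth 1: {1}
  depth 2: {6}
first hit 6 at d=2 via b·a

Answer: 2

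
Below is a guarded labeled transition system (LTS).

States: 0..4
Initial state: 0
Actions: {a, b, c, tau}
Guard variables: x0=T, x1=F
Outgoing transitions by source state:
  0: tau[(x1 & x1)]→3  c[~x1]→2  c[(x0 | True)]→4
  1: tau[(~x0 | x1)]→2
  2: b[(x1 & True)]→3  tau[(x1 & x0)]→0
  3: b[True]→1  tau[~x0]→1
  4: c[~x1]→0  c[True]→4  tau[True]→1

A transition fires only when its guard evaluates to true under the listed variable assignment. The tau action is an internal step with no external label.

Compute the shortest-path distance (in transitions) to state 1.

Answer: 2

Trace:
BFS to 1:
  Layer 0: {0}
  Layer 1: {2,4}
  Layer 2: {1}
first hit 1 at d=2 via c·tau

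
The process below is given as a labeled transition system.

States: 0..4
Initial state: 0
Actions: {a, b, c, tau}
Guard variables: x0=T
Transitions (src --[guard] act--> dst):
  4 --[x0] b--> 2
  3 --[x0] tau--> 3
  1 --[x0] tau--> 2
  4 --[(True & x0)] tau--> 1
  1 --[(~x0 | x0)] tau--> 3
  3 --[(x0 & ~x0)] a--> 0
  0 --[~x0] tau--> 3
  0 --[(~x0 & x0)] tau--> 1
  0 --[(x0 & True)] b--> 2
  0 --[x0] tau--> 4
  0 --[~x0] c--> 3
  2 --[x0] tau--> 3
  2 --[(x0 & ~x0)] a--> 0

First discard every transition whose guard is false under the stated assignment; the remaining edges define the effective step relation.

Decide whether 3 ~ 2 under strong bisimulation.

Refine partition for ~:
  P[0] = {{0,1,2,3,4}}
  P[1] = {{0,4},{1,2,3}}
  P[2] = {{0},{1,2,3},{4}}
stable after 3 split(s): 3 block(s)
[3]={1,2,3}  [2]={1,2,3}

Answer: BISIMILAR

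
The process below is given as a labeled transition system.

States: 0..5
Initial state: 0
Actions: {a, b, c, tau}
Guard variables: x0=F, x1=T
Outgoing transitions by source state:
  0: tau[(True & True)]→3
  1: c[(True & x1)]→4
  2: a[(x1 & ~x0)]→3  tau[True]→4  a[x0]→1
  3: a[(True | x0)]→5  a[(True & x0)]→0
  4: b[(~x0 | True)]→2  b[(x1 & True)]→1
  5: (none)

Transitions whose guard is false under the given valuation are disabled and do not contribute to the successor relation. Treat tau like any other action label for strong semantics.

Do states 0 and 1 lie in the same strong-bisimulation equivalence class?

Refine partition for ~:
  round 0: {{0,1,2,3,4,5}}
  round 1: {{0},{1},{2},{3},{4},{5}}
stable after 2 split(s): 6 block(s)
0∈{0}, 1∈{1}

Answer: NOT BISIMILAR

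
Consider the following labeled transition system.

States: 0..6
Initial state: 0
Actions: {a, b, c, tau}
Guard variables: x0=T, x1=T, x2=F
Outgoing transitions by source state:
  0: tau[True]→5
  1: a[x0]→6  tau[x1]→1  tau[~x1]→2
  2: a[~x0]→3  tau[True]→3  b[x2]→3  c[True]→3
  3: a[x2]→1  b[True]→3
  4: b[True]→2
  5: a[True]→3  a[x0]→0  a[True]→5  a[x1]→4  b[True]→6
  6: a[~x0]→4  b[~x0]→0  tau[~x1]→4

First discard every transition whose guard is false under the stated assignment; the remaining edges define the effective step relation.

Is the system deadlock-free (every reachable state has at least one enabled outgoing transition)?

Reach set: {0,2,3,4,5,6}
  0: tau→5  [1 exit(s)]
  2: c→3  tau→3  [2 exit(s)]
  3: b→3  [1 exit(s)]
  4: b→2  [1 exit(s)]
  5: a→0  a→3  a→4  a→5  b→6  [5 exit(s)]
  6: ∅  [deadlock]
witness 6: tau·b

Answer: DEADLOCK at state 6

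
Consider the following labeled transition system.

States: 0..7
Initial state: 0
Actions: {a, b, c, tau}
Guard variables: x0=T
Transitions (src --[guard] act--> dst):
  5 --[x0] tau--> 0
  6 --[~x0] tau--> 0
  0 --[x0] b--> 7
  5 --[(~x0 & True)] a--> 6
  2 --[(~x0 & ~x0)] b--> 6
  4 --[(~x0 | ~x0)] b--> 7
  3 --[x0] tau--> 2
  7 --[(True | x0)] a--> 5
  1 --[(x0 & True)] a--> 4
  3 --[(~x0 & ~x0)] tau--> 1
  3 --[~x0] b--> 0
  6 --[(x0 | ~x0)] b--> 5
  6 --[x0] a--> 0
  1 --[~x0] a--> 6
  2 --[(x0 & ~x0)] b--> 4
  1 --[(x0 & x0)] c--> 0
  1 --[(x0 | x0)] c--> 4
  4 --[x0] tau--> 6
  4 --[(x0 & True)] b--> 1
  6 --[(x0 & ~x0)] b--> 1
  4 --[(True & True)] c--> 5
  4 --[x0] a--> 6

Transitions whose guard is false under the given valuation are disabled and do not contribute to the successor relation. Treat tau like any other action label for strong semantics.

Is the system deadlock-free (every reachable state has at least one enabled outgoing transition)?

Answer: DEADLOCK-FREE

Trace:
R = {0,5,7}
  0: b→7  [1 exit(s)]
  5: tau→0  [1 exit(s)]
  7: a→5  [1 exit(s)]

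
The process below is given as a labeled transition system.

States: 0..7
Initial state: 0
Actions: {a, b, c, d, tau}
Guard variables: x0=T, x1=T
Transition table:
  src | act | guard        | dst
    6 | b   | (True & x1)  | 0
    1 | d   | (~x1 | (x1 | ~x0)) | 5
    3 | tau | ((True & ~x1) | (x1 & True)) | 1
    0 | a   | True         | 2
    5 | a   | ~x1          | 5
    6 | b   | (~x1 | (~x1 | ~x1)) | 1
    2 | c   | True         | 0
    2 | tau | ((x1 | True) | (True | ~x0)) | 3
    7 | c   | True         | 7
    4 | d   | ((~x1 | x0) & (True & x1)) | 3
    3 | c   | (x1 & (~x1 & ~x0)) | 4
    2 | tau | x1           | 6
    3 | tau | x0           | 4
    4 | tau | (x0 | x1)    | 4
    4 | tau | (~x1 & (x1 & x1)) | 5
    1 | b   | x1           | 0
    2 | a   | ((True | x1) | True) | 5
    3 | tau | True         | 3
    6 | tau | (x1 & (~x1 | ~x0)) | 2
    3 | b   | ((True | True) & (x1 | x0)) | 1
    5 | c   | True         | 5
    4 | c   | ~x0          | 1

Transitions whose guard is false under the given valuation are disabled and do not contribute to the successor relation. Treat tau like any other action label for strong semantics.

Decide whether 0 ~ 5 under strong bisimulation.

Answer: NOT BISIMILAR

Working:
Refine partition for ~:
  P[0] = {{0,1,2,3,4,5,6,7}}
  P[1] = {{0},{1},{2},{3},{4},{5,7},{6}}
Fixed point at round 2; 7 class(es).
0∈{0}, 5∈{5,7}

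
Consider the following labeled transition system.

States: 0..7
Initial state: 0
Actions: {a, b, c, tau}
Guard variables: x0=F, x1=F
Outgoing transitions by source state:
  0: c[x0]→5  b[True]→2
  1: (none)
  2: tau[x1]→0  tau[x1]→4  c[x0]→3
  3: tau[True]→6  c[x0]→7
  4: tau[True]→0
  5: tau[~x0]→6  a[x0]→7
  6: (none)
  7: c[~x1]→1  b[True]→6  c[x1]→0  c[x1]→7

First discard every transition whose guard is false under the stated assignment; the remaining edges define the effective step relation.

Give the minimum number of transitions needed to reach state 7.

Answer: UNREACHABLE

Analysis:
Breadth-first toward 7:
  L0 = {0}
  L1 = {2}
7 never appears.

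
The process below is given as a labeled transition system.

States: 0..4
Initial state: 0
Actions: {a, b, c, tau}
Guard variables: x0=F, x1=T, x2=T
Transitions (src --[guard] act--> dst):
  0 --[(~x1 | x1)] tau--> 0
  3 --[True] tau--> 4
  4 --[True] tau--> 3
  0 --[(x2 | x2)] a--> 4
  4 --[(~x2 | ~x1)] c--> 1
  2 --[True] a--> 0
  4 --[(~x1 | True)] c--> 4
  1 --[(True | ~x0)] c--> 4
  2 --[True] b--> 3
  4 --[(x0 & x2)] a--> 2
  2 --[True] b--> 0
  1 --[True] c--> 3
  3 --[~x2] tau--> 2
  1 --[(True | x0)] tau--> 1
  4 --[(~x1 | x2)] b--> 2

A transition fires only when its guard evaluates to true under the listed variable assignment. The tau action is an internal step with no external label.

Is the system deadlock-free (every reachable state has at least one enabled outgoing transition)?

Answer: DEADLOCK-FREE

Trace:
Reachable = {0,2,3,4}
  0: a→4  tau→0  [2 out]
  2: a→0  b→0  b→3  [3 out]
  3: tau→4  [1 out]
  4: b→2  c→4  tau→3  [3 out]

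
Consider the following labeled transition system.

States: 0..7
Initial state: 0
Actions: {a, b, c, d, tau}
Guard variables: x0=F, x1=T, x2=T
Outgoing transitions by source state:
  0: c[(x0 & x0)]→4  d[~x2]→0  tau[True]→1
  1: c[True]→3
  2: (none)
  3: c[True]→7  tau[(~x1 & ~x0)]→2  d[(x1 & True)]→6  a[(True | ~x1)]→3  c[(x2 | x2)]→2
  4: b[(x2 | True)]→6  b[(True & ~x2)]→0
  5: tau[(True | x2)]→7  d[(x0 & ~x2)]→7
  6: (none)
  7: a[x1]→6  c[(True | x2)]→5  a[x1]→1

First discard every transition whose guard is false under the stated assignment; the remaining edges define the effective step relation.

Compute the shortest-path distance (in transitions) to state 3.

Answer: 2

Trace:
BFS to 3:
  depth 0: {0}
  depth 1: {1}
  depth 2: {3}
3 enters at depth 2; path tau·c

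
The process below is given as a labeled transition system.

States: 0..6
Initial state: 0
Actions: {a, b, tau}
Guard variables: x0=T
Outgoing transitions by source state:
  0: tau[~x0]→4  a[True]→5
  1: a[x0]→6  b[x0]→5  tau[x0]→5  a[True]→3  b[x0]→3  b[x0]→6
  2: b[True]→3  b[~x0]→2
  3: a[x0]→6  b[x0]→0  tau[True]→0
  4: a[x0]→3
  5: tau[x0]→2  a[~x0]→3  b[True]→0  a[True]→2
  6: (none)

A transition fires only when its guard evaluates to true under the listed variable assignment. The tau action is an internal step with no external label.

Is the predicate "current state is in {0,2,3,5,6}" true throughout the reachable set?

Safe = {0,2,3,5,6}
Reachable = {0,2,3,5,6}
  0: safe
  2: safe
  3: safe
  5: safe
  6: safe

Answer: INVARIANT HOLDS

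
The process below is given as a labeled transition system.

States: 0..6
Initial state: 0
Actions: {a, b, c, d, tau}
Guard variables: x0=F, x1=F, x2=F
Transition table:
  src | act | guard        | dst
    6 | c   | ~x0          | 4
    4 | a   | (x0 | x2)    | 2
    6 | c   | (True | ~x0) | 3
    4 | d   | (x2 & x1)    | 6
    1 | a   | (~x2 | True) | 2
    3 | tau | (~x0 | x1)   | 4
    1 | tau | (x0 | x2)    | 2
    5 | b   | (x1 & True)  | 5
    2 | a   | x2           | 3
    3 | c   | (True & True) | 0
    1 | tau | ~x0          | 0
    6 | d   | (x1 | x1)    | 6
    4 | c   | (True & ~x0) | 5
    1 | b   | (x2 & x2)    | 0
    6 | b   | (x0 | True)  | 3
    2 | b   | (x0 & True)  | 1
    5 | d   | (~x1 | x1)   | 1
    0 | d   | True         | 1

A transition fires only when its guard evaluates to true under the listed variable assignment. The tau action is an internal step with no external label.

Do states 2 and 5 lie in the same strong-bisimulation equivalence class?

Answer: NOT BISIMILAR

Analysis:
Compute ~ classes (split until stable):
  P[0] = {{0,1,2,3,4,5,6}}
  P[1] = {{0,5},{1},{2},{3},{4},{6}}
6 equivalence class(es) (converged in 2)
2∈{2}, 5∈{0,5}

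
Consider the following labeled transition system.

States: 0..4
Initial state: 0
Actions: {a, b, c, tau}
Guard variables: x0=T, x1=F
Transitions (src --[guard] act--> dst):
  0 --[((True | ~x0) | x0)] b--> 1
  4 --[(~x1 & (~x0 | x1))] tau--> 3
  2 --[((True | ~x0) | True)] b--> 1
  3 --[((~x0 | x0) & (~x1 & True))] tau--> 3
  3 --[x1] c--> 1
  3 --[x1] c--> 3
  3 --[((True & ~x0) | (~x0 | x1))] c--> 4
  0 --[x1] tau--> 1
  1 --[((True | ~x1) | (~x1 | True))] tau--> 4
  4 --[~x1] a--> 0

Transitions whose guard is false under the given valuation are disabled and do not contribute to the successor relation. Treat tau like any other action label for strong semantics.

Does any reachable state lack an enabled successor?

Answer: DEADLOCK-FREE

Working:
R = {0,1,4}
  0: b→1  [deg 1]
  1: tau→4  [deg 1]
  4: a→0  [deg 1]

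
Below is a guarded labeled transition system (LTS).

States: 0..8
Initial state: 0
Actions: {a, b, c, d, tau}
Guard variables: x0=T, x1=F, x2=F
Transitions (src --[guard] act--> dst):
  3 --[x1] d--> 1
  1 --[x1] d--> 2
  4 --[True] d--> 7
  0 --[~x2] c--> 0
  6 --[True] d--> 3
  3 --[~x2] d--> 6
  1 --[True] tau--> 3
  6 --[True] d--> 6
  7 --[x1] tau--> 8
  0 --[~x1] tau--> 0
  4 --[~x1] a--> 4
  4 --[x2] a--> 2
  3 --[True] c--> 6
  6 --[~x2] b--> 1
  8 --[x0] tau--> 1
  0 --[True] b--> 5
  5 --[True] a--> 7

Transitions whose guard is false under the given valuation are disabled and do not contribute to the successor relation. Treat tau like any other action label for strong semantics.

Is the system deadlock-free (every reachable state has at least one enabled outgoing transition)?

Answer: DEADLOCK at state 7

Analysis:
Reach set: {0,5,7}
  0: b→5  c→0  tau→0  [3 out]
  5: a→7  [1 out]
  7: ∅  [no exit]
Path to 7: b·a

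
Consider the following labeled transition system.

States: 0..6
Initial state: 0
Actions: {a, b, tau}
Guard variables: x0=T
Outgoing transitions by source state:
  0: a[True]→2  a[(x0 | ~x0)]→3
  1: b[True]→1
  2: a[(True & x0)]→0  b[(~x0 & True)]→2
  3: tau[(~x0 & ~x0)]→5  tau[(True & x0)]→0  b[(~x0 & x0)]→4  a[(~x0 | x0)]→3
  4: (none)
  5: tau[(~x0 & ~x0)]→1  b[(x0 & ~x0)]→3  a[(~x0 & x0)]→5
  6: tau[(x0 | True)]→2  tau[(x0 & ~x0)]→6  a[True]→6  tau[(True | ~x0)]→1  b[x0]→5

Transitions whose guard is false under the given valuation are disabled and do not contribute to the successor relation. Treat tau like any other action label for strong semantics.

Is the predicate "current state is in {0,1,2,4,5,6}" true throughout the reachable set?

Answer: INVARIANT VIOLATED at state 3

Analysis:
Allowed set {0,1,2,4,5,6}
Reachable = {0,2,3}
  0: ✓
  2: ✓
  3: ✗ unsafe
reach 3 via a — violates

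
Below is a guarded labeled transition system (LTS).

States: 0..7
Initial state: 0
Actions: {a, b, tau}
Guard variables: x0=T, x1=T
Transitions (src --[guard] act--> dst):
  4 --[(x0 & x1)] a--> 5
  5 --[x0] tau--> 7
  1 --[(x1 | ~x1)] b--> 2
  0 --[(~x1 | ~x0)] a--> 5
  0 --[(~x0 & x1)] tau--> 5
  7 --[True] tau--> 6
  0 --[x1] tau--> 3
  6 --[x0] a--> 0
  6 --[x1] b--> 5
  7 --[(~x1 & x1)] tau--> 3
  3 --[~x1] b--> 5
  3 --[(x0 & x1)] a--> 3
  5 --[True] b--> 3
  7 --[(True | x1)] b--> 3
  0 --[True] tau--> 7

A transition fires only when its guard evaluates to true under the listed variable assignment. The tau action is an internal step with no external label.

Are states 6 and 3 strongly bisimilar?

Answer: NOT BISIMILAR

Working:
Compute ~ classes (split until stable):
  π0 = {{0,1,2,3,4,5,6,7}}
  π1 = {{0},{1},{2},{3,4},{5,7},{6}}
  π2 = {{0},{1},{2},{3},{4},{5},{6},{7}}
Fixed point at round 3; 8 class(es).
6∈{6}, 3∈{3}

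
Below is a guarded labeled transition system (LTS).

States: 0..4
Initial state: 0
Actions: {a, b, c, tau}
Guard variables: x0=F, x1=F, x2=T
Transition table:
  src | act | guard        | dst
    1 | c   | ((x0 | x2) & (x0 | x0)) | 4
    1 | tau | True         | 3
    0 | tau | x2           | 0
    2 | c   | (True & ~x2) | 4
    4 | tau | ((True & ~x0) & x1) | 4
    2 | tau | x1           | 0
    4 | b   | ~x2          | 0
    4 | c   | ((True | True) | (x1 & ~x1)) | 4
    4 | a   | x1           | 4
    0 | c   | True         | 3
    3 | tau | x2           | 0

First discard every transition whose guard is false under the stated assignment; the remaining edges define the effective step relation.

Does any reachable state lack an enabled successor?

R = {0,3}
  0: c→3  tau→0  [deg 2]
  3: tau→0  [deg 1]

Answer: DEADLOCK-FREE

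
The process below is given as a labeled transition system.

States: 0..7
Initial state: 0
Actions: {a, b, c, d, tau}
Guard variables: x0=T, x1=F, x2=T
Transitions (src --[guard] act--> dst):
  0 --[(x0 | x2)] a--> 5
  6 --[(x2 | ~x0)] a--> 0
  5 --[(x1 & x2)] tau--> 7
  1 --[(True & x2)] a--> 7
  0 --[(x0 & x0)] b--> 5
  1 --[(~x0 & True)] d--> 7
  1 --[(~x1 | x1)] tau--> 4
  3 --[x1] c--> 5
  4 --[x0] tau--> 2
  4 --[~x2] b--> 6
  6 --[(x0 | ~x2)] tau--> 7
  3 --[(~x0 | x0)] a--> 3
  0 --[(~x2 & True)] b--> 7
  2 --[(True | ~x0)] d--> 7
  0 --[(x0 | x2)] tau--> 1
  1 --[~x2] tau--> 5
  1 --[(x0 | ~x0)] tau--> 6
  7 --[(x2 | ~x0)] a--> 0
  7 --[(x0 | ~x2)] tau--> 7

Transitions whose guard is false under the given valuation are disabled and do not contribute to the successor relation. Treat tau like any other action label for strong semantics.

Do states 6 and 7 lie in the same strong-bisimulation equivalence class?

Bisimulation quotient by refinement:
  round 0: {{0,1,2,3,4,5,6,7}}
  round 1: {{0},{1,6,7},{2},{3},{4},{5}}
  round 2: {{0},{1},{2},{3},{4},{5},{6,7}}
7 equivalence class(es) (converged in 3)
6∈{6,7}, 7∈{6,7}

Answer: BISIMILAR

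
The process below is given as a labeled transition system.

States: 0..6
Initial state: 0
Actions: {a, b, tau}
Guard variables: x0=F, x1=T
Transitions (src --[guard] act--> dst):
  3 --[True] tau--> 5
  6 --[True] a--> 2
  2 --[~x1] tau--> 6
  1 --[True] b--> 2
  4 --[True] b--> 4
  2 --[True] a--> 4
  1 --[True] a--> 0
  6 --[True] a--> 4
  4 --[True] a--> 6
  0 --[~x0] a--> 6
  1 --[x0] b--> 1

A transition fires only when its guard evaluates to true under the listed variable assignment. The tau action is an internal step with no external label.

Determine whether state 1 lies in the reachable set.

Answer: UNREACHABLE

Trace:
After dropping false guards: 9 live edges.
Layer 0: {0}
Layer 1: {6}  now seen {0,6}
Layer 2: {2,4}  now seen {0,2,4,6}
Reachable = {0,2,4,6}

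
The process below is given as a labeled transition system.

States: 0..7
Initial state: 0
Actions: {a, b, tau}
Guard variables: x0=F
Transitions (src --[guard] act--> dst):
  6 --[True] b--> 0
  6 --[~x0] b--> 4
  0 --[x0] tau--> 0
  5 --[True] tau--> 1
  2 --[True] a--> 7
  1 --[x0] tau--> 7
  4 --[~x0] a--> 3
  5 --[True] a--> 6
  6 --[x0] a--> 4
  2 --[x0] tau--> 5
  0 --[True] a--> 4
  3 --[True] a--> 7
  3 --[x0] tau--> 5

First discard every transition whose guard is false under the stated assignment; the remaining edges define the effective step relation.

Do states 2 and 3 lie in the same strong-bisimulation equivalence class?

Answer: BISIMILAR

Analysis:
Compute ~ classes (split until stable):
  π0 = {{0,1,2,3,4,5,6,7}}
  π1 = {{0,2,3,4},{1,7},{5},{6}}
  π2 = {{0,4},{1,7},{2,3},{5},{6}}
  π3 = {{0},{1,7},{2,3},{4},{5},{6}}
Fixed point at round 4; 6 class(es).
[2]={2,3}  [3]={2,3}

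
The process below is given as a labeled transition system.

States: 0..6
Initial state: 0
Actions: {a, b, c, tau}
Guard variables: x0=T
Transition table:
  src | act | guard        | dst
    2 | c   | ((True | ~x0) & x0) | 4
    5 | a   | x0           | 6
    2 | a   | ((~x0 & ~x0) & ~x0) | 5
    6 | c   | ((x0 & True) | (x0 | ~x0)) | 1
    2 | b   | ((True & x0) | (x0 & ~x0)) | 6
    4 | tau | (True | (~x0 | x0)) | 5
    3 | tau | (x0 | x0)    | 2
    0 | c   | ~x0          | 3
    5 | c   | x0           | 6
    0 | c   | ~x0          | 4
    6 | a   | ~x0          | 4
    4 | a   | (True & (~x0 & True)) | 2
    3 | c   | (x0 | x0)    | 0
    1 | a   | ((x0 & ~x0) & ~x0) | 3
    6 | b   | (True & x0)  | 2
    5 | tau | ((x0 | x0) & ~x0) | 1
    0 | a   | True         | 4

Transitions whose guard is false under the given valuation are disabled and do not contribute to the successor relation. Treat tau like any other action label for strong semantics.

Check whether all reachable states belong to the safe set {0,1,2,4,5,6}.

Answer: INVARIANT HOLDS

Working:
Inv-set: {0,1,2,4,5,6}
Reach set: {0,1,2,4,5,6}
  0: safe
  1: safe
  2: safe
  4: safe
  5: safe
  6: safe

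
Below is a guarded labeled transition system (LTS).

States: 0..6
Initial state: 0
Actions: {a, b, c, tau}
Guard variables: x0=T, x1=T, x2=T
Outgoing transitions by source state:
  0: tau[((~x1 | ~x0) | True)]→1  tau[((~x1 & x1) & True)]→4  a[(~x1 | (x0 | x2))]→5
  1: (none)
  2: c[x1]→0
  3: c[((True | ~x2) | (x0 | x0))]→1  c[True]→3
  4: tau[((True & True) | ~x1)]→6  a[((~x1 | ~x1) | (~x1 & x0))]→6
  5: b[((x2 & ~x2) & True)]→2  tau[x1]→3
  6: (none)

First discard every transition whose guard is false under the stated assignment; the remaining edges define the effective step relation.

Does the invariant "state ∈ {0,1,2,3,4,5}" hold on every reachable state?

Answer: INVARIANT HOLDS

Trace:
Safe = {0,1,2,3,4,5}
Reachable = {0,1,3,5}
  0: safe
  1: safe
  3: safe
  5: safe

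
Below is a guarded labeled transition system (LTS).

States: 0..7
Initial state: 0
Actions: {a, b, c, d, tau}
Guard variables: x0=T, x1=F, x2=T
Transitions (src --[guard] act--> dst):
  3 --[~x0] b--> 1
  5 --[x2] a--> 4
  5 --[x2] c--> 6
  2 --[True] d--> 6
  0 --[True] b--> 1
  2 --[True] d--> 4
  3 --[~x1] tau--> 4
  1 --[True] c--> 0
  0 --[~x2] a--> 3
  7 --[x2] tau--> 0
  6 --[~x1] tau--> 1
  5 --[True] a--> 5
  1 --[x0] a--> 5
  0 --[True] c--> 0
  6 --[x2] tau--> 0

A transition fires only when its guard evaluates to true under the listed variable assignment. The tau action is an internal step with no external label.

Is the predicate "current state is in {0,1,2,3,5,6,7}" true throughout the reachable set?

Answer: INVARIANT VIOLATED at state 4

Analysis:
Allowed set {0,1,2,3,5,6,7}
R = {0,1,4,5,6}
  0: safe
  1: safe
  4: ✗ unsafe
  5: safe
  6: safe
reach 4 via b·a·a — violates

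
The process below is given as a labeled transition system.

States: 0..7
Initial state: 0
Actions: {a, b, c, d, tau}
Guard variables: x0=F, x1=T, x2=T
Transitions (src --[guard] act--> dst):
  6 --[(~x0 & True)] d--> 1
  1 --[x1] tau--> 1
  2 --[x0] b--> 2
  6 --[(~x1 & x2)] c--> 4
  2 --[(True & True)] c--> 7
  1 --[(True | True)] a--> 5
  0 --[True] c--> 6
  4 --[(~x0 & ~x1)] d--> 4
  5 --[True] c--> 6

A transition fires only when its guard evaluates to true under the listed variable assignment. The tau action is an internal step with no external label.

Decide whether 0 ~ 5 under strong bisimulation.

Refine partition for ~:
  π0 = {{0,1,2,3,4,5,6,7}}
  π1 = {{0,2,5},{1},{3,4,7},{6}}
  π2 = {{0,5},{1},{2},{3,4,7},{6}}
stable after 3 split(s): 5 block(s)
class of 0: {0,5}; class of 5: {0,5}

Answer: BISIMILAR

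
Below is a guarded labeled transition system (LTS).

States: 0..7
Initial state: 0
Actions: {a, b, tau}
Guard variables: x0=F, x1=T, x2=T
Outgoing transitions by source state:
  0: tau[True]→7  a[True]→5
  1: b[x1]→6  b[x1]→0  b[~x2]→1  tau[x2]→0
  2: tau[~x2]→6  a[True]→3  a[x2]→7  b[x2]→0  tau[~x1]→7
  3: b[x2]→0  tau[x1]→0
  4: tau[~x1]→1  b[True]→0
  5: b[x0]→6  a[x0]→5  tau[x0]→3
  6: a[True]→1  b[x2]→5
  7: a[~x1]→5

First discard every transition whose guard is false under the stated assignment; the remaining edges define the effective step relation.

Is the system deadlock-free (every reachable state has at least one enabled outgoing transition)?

Answer: DEADLOCK at state 5

Working:
Reach set: {0,5,7}
  0: a→5  tau→7  [deg 2]
  5: ∅  [STUCK]
  7: ∅  [STUCK]
witness 5: a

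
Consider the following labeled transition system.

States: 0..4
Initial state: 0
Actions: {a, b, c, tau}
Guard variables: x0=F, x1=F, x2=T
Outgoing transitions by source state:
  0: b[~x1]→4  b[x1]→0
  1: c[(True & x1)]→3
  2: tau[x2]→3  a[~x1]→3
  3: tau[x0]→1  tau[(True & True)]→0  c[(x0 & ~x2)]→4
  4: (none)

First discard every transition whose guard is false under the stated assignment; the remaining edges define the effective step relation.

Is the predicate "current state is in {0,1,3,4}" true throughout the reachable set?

Answer: INVARIANT HOLDS

Working:
Inv-set: {0,1,3,4}
Reachable = {0,4}
  0: ok
  4: ok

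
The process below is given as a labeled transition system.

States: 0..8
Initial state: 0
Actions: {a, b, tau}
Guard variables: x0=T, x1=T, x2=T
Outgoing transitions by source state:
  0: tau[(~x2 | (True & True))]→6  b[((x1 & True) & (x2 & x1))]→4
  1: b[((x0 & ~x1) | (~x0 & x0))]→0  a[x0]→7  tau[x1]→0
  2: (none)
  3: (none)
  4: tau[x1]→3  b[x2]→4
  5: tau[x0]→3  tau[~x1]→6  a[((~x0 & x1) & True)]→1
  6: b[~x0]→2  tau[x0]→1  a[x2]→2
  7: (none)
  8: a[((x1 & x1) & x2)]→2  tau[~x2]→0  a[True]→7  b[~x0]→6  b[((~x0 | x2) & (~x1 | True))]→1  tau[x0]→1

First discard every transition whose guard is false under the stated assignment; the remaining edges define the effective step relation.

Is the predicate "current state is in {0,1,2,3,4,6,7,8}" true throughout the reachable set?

Safe = {0,1,2,3,4,6,7,8}
Reachable = {0,1,2,3,4,6,7}
  0: safe
  1: safe
  2: safe
  3: safe
  4: safe
  6: safe
  7: safe

Answer: INVARIANT HOLDS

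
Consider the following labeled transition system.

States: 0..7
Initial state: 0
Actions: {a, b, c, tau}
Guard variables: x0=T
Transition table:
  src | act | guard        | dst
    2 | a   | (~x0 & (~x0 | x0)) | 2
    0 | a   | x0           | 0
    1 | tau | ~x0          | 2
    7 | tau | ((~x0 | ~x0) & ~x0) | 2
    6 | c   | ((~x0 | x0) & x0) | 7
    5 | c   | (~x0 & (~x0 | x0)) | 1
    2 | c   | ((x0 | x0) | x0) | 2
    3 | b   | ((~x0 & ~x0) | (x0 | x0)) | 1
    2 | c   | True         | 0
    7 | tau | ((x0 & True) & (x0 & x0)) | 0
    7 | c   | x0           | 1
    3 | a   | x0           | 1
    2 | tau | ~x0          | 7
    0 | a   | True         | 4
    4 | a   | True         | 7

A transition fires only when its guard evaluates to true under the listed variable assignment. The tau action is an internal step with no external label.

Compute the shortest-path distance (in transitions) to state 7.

Breadth-first toward 7:
  L0 = {0}
  L1 = {4}
  L2 = {7}
7 enters at depth 2; path a·a

Answer: 2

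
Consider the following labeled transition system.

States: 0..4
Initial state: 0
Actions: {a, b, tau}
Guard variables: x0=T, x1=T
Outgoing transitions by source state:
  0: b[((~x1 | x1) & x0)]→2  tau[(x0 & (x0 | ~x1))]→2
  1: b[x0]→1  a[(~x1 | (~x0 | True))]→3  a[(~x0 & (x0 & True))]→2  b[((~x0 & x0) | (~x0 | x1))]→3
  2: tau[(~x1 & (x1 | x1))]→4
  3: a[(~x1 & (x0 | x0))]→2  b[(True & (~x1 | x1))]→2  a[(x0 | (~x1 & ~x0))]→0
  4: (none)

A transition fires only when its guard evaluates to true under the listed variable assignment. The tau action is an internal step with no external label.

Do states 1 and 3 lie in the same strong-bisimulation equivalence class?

Refine partition for ~:
  π0 = {{0,1,2,3,4}}
  π1 = {{0},{1,3},{2,4}}
  π2 = {{0},{1},{2,4},{3}}
4 equivalence class(es) (converged in 3)
class of 1: {1}; class of 3: {3}

Answer: NOT BISIMILAR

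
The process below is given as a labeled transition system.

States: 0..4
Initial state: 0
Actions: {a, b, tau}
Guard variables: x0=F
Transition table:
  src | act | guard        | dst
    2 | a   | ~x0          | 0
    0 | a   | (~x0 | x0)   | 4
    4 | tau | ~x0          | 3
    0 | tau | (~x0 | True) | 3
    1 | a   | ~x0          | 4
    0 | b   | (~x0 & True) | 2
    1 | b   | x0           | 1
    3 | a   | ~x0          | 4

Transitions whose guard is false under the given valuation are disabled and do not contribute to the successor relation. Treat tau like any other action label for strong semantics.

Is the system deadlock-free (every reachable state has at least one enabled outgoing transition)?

R = {0,2,3,4}
  0: a→4  b→2  tau→3  [3 out]
  2: a→0  [1 out]
  3: a→4  [1 out]
  4: tau→3  [1 out]

Answer: DEADLOCK-FREE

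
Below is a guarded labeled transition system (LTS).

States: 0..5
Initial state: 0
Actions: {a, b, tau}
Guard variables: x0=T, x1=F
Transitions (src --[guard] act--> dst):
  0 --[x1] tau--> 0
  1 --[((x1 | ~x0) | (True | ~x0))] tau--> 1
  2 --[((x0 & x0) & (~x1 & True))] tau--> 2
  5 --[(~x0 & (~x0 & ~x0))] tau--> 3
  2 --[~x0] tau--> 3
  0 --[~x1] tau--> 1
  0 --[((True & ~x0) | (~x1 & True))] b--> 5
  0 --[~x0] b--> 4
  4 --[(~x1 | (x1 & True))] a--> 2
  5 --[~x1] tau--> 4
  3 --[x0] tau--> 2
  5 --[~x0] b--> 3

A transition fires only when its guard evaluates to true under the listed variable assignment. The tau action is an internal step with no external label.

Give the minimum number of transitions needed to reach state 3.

Answer: UNREACHABLE

Working:
Layered search for 3:
  L0 = {0}
  L1 = {1,5}
  L2 = {4}
  L3 = {2}
3 never appears.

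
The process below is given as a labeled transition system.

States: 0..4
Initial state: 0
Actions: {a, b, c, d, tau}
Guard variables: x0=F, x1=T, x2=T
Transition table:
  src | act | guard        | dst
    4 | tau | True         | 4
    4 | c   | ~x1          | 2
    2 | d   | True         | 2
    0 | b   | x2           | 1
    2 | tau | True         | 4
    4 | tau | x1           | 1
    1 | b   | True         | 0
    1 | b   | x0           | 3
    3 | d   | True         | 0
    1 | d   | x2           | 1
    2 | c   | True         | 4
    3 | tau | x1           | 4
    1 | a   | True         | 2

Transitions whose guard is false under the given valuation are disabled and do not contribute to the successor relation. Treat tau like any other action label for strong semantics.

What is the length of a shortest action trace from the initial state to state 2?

Breadth-first toward 2:
  depth 0: {0}
  depth 1: {1}
  depth 2: {2}
depth(2)=2, e.g. b·a

Answer: 2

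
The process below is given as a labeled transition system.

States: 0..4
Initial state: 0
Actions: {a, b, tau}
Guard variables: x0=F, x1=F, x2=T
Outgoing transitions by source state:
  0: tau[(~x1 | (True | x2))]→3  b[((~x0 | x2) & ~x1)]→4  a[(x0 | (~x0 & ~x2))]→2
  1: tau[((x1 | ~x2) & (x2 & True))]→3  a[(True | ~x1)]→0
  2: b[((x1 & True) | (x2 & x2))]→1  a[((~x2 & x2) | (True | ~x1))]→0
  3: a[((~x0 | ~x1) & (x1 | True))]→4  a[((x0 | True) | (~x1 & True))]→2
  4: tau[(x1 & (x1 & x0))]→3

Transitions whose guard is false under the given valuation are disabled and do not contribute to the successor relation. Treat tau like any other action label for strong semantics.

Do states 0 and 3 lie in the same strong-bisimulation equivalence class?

Compute ~ classes (split until stable):
  π0 = {{0,1,2,3,4}}
  π1 = {{0},{1,3},{2},{4}}
  π2 = {{0},{1},{2},{3},{4}}
stable after 3 split(s): 5 block(s)
0∈{0}, 3∈{3}

Answer: NOT BISIMILAR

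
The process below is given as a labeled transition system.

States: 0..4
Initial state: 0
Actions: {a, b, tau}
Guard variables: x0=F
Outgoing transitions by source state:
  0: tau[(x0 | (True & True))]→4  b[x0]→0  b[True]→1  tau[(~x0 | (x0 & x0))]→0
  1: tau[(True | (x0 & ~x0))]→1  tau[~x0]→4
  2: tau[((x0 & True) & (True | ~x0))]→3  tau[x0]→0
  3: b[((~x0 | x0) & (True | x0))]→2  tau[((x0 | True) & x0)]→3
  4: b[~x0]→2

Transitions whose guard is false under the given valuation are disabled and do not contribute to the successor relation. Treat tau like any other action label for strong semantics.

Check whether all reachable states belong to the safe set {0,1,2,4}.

Answer: INVARIANT HOLDS

Working:
Allowed set {0,1,2,4}
R = {0,1,2,4}
  0: ok
  1: ok
  2: ok
  4: ok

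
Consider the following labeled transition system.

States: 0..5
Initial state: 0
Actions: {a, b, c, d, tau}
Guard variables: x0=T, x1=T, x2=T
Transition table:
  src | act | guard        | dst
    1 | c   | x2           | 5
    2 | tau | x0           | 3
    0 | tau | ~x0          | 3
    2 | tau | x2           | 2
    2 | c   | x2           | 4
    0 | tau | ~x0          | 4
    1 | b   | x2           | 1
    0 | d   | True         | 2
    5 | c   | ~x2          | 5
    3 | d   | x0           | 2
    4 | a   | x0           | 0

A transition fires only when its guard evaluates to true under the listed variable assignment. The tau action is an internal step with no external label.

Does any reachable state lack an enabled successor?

Answer: DEADLOCK-FREE

Trace:
Reach set: {0,2,3,4}
  0: d→2  [1 out]
  2: c→4  tau→2  tau→3  [3 out]
  3: d→2  [1 out]
  4: a→0  [1 out]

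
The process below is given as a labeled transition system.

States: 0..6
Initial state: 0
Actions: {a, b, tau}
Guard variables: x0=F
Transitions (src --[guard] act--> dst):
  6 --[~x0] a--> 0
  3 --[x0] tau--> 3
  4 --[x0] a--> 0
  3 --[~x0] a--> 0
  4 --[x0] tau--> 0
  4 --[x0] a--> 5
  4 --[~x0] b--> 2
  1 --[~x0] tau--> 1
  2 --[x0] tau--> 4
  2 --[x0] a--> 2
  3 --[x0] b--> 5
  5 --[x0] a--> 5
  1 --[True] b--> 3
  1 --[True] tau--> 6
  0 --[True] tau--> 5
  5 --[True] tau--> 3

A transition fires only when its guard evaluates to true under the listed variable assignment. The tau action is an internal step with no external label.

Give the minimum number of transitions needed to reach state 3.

Breadth-first toward 3:
  L0 = {0}
  L1 = {5}
  L2 = {3}
depth(3)=2, e.g. tau·tau

Answer: 2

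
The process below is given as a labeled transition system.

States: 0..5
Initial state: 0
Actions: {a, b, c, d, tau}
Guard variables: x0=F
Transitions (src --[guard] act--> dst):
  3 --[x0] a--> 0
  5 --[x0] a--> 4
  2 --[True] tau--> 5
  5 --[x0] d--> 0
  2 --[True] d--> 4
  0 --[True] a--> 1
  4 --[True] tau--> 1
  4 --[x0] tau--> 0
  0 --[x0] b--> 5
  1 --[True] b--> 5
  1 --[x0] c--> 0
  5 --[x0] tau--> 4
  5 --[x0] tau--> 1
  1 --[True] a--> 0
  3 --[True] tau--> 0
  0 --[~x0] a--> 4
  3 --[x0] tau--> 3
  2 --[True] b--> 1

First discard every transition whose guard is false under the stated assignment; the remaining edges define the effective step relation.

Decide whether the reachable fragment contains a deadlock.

Answer: DEADLOCK at state 5

Trace:
Reachable = {0,1,4,5}
  0: a→1  a→4  [deg 2]
  1: a→0  b→5  [deg 2]
  4: tau→1  [deg 1]
  5: ∅  [STUCK]
Path to 5: a·b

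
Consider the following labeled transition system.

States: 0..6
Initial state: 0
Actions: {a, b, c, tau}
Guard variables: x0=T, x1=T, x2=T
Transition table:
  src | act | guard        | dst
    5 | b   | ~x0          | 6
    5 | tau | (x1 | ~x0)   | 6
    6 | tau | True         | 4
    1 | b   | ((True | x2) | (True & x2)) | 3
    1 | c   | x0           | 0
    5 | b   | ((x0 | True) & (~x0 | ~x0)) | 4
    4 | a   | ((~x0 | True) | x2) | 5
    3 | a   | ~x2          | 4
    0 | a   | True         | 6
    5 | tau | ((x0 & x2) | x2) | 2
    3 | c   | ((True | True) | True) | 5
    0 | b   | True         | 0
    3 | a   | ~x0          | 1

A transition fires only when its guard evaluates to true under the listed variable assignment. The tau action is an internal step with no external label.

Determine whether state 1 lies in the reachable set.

Answer: UNREACHABLE

Working:
Guard filter leaves 9 enabled edge(s).
depth 0: {0}
depth 1: {6}  cumulative {0,6}
depth 2: {4}  cumulative {0,4,6}
depth 3: {5}  cumulative {0,4,5,6}
depth 4: {2}  cumulative {0,2,4,5,6}
R = {0,2,4,5,6}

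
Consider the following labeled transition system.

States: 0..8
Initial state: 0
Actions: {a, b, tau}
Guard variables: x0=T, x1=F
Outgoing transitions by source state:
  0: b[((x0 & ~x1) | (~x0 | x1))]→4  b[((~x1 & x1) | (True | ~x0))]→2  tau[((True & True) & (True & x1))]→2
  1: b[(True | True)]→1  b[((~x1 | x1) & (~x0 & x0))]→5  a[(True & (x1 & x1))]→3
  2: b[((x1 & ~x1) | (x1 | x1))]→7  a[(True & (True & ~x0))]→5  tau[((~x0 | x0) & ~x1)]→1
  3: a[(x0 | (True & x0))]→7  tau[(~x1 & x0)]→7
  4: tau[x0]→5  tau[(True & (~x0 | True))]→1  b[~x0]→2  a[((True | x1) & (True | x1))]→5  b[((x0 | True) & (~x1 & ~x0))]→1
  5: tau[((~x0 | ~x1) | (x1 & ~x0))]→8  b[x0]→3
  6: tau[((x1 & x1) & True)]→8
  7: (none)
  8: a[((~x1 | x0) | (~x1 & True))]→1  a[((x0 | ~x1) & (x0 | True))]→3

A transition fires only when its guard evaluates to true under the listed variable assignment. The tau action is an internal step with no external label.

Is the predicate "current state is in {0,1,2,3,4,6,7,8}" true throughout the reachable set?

Allowed set {0,1,2,3,4,6,7,8}
R = {0,1,2,3,4,5,7,8}
  0: ok
  1: ok
  2: ok
  3: ok
  4: ok
  5: VIOLATES
  7: ok
  8: ok
counterexample path to 5: b·tau

Answer: INVARIANT VIOLATED at state 5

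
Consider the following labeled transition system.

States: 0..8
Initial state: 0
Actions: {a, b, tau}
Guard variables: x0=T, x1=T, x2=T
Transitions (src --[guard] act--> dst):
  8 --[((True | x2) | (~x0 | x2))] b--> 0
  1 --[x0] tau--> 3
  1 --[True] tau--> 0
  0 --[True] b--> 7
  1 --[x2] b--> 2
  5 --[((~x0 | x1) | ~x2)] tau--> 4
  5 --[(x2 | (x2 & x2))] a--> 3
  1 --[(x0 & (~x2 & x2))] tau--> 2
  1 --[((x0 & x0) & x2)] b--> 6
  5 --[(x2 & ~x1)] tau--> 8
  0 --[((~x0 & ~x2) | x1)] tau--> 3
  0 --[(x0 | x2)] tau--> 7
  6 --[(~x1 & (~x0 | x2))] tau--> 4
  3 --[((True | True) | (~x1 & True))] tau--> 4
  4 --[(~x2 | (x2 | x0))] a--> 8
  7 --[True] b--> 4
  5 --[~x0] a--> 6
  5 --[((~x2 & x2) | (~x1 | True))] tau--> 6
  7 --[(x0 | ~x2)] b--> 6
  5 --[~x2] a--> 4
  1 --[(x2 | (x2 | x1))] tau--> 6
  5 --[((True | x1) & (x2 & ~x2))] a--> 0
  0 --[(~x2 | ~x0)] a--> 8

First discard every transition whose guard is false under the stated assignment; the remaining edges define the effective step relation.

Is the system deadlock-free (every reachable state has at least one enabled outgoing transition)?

Reachable = {0,3,4,6,7,8}
  0: b→7  tau→3  tau→7  [deg 3]
  3: tau→4  [deg 1]
  4: a→8  [deg 1]
  6: ∅  [no exit]
  7: b→4  b→6  [deg 2]
  8: b→0  [deg 1]
witness 6: b·b

Answer: DEADLOCK at state 6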